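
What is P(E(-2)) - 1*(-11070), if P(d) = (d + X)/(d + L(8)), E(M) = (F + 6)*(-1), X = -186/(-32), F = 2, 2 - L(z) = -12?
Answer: 1062685/96 ≈ 11070.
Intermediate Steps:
L(z) = 14 (L(z) = 2 - 1*(-12) = 2 + 12 = 14)
X = 93/16 (X = -186*(-1/32) = 93/16 ≈ 5.8125)
E(M) = -8 (E(M) = (2 + 6)*(-1) = 8*(-1) = -8)
P(d) = (93/16 + d)/(14 + d) (P(d) = (d + 93/16)/(d + 14) = (93/16 + d)/(14 + d))
P(E(-2)) - 1*(-11070) = (93/16 - 8)/(14 - 8) - 1*(-11070) = -35/16/6 + 11070 = (⅙)*(-35/16) + 11070 = -35/96 + 11070 = 1062685/96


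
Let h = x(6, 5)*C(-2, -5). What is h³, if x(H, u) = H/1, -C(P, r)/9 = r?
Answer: 19683000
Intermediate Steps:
C(P, r) = -9*r
x(H, u) = H (x(H, u) = H*1 = H)
h = 270 (h = 6*(-9*(-5)) = 6*45 = 270)
h³ = 270³ = 19683000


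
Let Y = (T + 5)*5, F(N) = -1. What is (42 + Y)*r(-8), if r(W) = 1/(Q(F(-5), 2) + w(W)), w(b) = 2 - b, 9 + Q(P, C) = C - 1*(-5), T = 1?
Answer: 9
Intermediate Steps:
Q(P, C) = -4 + C (Q(P, C) = -9 + (C - 1*(-5)) = -9 + (C + 5) = -9 + (5 + C) = -4 + C)
Y = 30 (Y = (1 + 5)*5 = 6*5 = 30)
r(W) = -1/W (r(W) = 1/((-4 + 2) + (2 - W)) = 1/(-2 + (2 - W)) = 1/(-W) = -1/W)
(42 + Y)*r(-8) = (42 + 30)*(-1/(-8)) = 72*(-1*(-1/8)) = 72*(1/8) = 9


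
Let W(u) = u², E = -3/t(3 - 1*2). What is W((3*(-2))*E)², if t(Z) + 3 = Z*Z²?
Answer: 6561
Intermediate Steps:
t(Z) = -3 + Z³ (t(Z) = -3 + Z*Z² = -3 + Z³)
E = 3/2 (E = -3/(-3 + (3 - 1*2)³) = -3/(-3 + (3 - 2)³) = -3/(-3 + 1³) = -3/(-3 + 1) = -3/(-2) = -3*(-½) = 3/2 ≈ 1.5000)
W((3*(-2))*E)² = (((3*(-2))*(3/2))²)² = ((-6*3/2)²)² = ((-9)²)² = 81² = 6561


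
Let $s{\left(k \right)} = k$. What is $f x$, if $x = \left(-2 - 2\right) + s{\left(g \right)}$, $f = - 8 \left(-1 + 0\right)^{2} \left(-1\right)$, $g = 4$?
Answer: $0$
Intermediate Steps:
$f = 8$ ($f = - 8 \left(-1\right)^{2} \left(-1\right) = \left(-8\right) 1 \left(-1\right) = \left(-8\right) \left(-1\right) = 8$)
$x = 0$ ($x = \left(-2 - 2\right) + 4 = -4 + 4 = 0$)
$f x = 8 \cdot 0 = 0$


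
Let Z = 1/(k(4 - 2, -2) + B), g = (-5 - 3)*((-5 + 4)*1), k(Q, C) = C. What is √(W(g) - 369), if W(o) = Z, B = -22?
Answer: I*√53142/12 ≈ 19.21*I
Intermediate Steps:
g = 8 (g = -(-8) = -8*(-1) = 8)
Z = -1/24 (Z = 1/(-2 - 22) = 1/(-24) = -1/24 ≈ -0.041667)
W(o) = -1/24
√(W(g) - 369) = √(-1/24 - 369) = √(-8857/24) = I*√53142/12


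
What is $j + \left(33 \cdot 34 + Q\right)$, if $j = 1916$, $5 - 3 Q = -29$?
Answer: $\frac{9148}{3} \approx 3049.3$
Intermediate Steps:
$Q = \frac{34}{3}$ ($Q = \frac{5}{3} - - \frac{29}{3} = \frac{5}{3} + \frac{29}{3} = \frac{34}{3} \approx 11.333$)
$j + \left(33 \cdot 34 + Q\right) = 1916 + \left(33 \cdot 34 + \frac{34}{3}\right) = 1916 + \left(1122 + \frac{34}{3}\right) = 1916 + \frac{3400}{3} = \frac{9148}{3}$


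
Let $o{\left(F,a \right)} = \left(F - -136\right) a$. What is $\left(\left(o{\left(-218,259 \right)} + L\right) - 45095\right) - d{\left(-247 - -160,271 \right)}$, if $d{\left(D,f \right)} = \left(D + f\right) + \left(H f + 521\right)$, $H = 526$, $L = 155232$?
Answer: $-54352$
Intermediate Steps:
$d{\left(D,f \right)} = 521 + D + 527 f$ ($d{\left(D,f \right)} = \left(D + f\right) + \left(526 f + 521\right) = \left(D + f\right) + \left(521 + 526 f\right) = 521 + D + 527 f$)
$o{\left(F,a \right)} = a \left(136 + F\right)$ ($o{\left(F,a \right)} = \left(F + 136\right) a = \left(136 + F\right) a = a \left(136 + F\right)$)
$\left(\left(o{\left(-218,259 \right)} + L\right) - 45095\right) - d{\left(-247 - -160,271 \right)} = \left(\left(259 \left(136 - 218\right) + 155232\right) - 45095\right) - \left(521 - 87 + 527 \cdot 271\right) = \left(\left(259 \left(-82\right) + 155232\right) - 45095\right) - \left(521 + \left(-247 + 160\right) + 142817\right) = \left(\left(-21238 + 155232\right) - 45095\right) - \left(521 - 87 + 142817\right) = \left(133994 - 45095\right) - 143251 = 88899 - 143251 = -54352$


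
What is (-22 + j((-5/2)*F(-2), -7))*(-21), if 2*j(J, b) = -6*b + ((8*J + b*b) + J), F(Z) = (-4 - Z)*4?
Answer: -4767/2 ≈ -2383.5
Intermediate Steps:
F(Z) = -16 - 4*Z
j(J, b) = b**2/2 - 3*b + 9*J/2 (j(J, b) = (-6*b + ((8*J + b*b) + J))/2 = (-6*b + ((8*J + b**2) + J))/2 = (-6*b + ((b**2 + 8*J) + J))/2 = (-6*b + (b**2 + 9*J))/2 = (b**2 - 6*b + 9*J)/2 = b**2/2 - 3*b + 9*J/2)
(-22 + j((-5/2)*F(-2), -7))*(-21) = (-22 + ((1/2)*(-7)**2 - 3*(-7) + 9*((-5/2)*(-16 - 4*(-2)))/2))*(-21) = (-22 + ((1/2)*49 + 21 + 9*((-5*1/2)*(-16 + 8))/2))*(-21) = (-22 + (49/2 + 21 + 9*(-5/2*(-8))/2))*(-21) = (-22 + (49/2 + 21 + (9/2)*20))*(-21) = (-22 + (49/2 + 21 + 90))*(-21) = (-22 + 271/2)*(-21) = (227/2)*(-21) = -4767/2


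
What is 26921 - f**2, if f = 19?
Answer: 26560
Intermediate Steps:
26921 - f**2 = 26921 - 1*19**2 = 26921 - 1*361 = 26921 - 361 = 26560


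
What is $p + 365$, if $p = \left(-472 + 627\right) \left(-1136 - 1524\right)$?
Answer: $-411935$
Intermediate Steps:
$p = -412300$ ($p = 155 \left(-2660\right) = -412300$)
$p + 365 = -412300 + 365 = -411935$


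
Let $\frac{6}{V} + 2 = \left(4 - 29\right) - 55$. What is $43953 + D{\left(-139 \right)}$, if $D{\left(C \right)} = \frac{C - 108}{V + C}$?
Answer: $\frac{250630133}{5702} \approx 43955.0$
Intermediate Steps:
$V = - \frac{3}{41}$ ($V = \frac{6}{-2 + \left(\left(4 - 29\right) - 55\right)} = \frac{6}{-2 - 80} = \frac{6}{-82} = 6 \left(- \frac{1}{82}\right) = - \frac{3}{41} \approx -0.073171$)
$D{\left(C \right)} = \frac{-108 + C}{- \frac{3}{41} + C}$ ($D{\left(C \right)} = \frac{C - 108}{- \frac{3}{41} + C} = \frac{-108 + C}{- \frac{3}{41} + C}$)
$43953 + D{\left(-139 \right)} = 43953 + \frac{41 \left(-108 - 139\right)}{-3 + 41 \left(-139\right)} = 43953 + 41 \frac{1}{-3 - 5699} \left(-247\right) = 43953 + 41 \frac{1}{-5702} \left(-247\right) = 43953 + 41 \left(- \frac{1}{5702}\right) \left(-247\right) = 43953 + \frac{10127}{5702} = \frac{250630133}{5702}$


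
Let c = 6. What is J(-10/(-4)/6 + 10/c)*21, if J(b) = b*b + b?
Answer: 6475/48 ≈ 134.90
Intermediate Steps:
J(b) = b + b**2 (J(b) = b**2 + b = b + b**2)
J(-10/(-4)/6 + 10/c)*21 = ((-10/(-4)/6 + 10/6)*(1 + (-10/(-4)/6 + 10/6)))*21 = ((-10*(-1/4)*(1/6) + 10*(1/6))*(1 + (-10*(-1/4)*(1/6) + 10*(1/6))))*21 = (((5/2)*(1/6) + 5/3)*(1 + ((5/2)*(1/6) + 5/3)))*21 = ((5/12 + 5/3)*(1 + (5/12 + 5/3)))*21 = (25*(1 + 25/12)/12)*21 = ((25/12)*(37/12))*21 = (925/144)*21 = 6475/48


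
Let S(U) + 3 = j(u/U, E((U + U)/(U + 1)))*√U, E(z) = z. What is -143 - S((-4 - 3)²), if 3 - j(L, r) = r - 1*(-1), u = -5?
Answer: -3507/25 ≈ -140.28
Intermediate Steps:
j(L, r) = 2 - r (j(L, r) = 3 - (r - 1*(-1)) = 3 - (r + 1) = 3 - (1 + r) = 3 + (-1 - r) = 2 - r)
S(U) = -3 + √U*(2 - 2*U/(1 + U)) (S(U) = -3 + (2 - (U + U)/(U + 1))*√U = -3 + (2 - 2*U/(1 + U))*√U = -3 + √U*(2 - 2*U/(1 + U)))
-143 - S((-4 - 3)²) = -143 - (-3 - 3*(-4 - 3)² + 2*√((-4 - 3)²))/(1 + (-4 - 3)²) = -143 - (-3 - 3*(-7)² + 2*√((-7)²))/(1 + (-7)²) = -143 - (-3 - 3*49 + 2*√49)/(1 + 49) = -143 - (-3 - 147 + 2*7)/50 = -143 - (-3 - 147 + 14)/50 = -143 - (-136)/50 = -143 - 1*(-68/25) = -143 + 68/25 = -3507/25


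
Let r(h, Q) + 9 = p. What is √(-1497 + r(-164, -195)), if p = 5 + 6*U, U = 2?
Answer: I*√1489 ≈ 38.588*I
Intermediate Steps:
p = 17 (p = 5 + 6*2 = 5 + 12 = 17)
r(h, Q) = 8 (r(h, Q) = -9 + 17 = 8)
√(-1497 + r(-164, -195)) = √(-1497 + 8) = √(-1489) = I*√1489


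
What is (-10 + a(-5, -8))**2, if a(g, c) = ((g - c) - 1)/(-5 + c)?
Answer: 17424/169 ≈ 103.10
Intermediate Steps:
a(g, c) = (-1 + g - c)/(-5 + c)
(-10 + a(-5, -8))**2 = (-10 + (-1 - 5 - 1*(-8))/(-5 - 8))**2 = (-10 + (-1 - 5 + 8)/(-13))**2 = (-10 - 1/13*2)**2 = (-10 - 2/13)**2 = (-132/13)**2 = 17424/169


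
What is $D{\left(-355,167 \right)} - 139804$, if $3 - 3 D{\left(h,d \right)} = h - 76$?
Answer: $- \frac{418978}{3} \approx -1.3966 \cdot 10^{5}$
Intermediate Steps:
$D{\left(h,d \right)} = \frac{79}{3} - \frac{h}{3}$ ($D{\left(h,d \right)} = 1 - \frac{h - 76}{3} = 1 - \frac{-76 + h}{3} = 1 - \left(- \frac{76}{3} + \frac{h}{3}\right) = \frac{79}{3} - \frac{h}{3}$)
$D{\left(-355,167 \right)} - 139804 = \left(\frac{79}{3} - - \frac{355}{3}\right) - 139804 = \left(\frac{79}{3} + \frac{355}{3}\right) - 139804 = \frac{434}{3} - 139804 = - \frac{418978}{3}$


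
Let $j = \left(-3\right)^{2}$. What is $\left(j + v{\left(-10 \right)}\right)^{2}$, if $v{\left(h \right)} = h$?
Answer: $1$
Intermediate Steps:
$j = 9$
$\left(j + v{\left(-10 \right)}\right)^{2} = \left(9 - 10\right)^{2} = \left(-1\right)^{2} = 1$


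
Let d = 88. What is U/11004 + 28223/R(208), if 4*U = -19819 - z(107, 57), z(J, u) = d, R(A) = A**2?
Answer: 140905/704256 ≈ 0.20008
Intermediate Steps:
z(J, u) = 88
U = -19907/4 (U = (-19819 - 1*88)/4 = (-19819 - 88)/4 = (1/4)*(-19907) = -19907/4 ≈ -4976.8)
U/11004 + 28223/R(208) = -19907/4/11004 + 28223/(208**2) = -19907/4*1/11004 + 28223/43264 = -19907/44016 + 28223*(1/43264) = -19907/44016 + 167/256 = 140905/704256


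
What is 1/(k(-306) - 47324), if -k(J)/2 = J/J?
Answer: -1/47326 ≈ -2.1130e-5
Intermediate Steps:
k(J) = -2 (k(J) = -2*J/J = -2*1 = -2)
1/(k(-306) - 47324) = 1/(-2 - 47324) = 1/(-47326) = -1/47326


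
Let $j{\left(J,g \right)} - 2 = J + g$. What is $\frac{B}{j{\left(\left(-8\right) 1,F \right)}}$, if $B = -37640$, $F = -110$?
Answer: $\frac{9410}{29} \approx 324.48$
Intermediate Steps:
$j{\left(J,g \right)} = 2 + J + g$ ($j{\left(J,g \right)} = 2 + \left(J + g\right) = 2 + J + g$)
$\frac{B}{j{\left(\left(-8\right) 1,F \right)}} = - \frac{37640}{2 - 8 - 110} = - \frac{37640}{-116} = \left(-37640\right) \left(- \frac{1}{116}\right) = \frac{9410}{29}$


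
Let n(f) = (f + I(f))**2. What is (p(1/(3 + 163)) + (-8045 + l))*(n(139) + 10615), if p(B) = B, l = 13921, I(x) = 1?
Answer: 29472224655/166 ≈ 1.7754e+8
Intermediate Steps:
n(f) = (1 + f)**2 (n(f) = (f + 1)**2 = (1 + f)**2)
(p(1/(3 + 163)) + (-8045 + l))*(n(139) + 10615) = (1/(3 + 163) + (-8045 + 13921))*((1 + 139)**2 + 10615) = (1/166 + 5876)*(140**2 + 10615) = (1/166 + 5876)*(19600 + 10615) = (975417/166)*30215 = 29472224655/166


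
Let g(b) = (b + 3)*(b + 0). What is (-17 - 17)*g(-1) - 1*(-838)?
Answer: 906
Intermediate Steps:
g(b) = b*(3 + b) (g(b) = (3 + b)*b = b*(3 + b))
(-17 - 17)*g(-1) - 1*(-838) = (-17 - 17)*(-(3 - 1)) - 1*(-838) = -(-34)*2 + 838 = -34*(-2) + 838 = 68 + 838 = 906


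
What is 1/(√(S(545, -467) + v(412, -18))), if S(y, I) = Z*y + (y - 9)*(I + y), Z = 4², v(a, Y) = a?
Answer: √1415/8490 ≈ 0.0044307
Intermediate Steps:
Z = 16
S(y, I) = 16*y + (-9 + y)*(I + y) (S(y, I) = 16*y + (y - 9)*(I + y) = 16*y + (-9 + y)*(I + y))
1/(√(S(545, -467) + v(412, -18))) = 1/(√((545² - 9*(-467) + 7*545 - 467*545) + 412)) = 1/(√((297025 + 4203 + 3815 - 254515) + 412)) = 1/(√(50528 + 412)) = 1/(√50940) = 1/(6*√1415) = √1415/8490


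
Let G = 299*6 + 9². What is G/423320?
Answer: 375/84664 ≈ 0.0044293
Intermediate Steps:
G = 1875 (G = 1794 + 81 = 1875)
G/423320 = 1875/423320 = 1875*(1/423320) = 375/84664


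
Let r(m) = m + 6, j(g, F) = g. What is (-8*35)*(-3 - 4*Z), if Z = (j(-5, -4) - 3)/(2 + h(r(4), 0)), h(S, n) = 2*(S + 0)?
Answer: 4760/11 ≈ 432.73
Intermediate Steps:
r(m) = 6 + m
h(S, n) = 2*S
Z = -4/11 (Z = (-5 - 3)/(2 + 2*(6 + 4)) = -8/(2 + 2*10) = -8/(2 + 20) = -8/22 = -8*1/22 = -4/11 ≈ -0.36364)
(-8*35)*(-3 - 4*Z) = (-8*35)*(-3 - 4*(-4/11)) = -280*(-3 + 16/11) = -280*(-17/11) = 4760/11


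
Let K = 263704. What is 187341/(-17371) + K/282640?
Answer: -6046157257/613717430 ≈ -9.8517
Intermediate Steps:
187341/(-17371) + K/282640 = 187341/(-17371) + 263704/282640 = 187341*(-1/17371) + 263704*(1/282640) = -187341/17371 + 32963/35330 = -6046157257/613717430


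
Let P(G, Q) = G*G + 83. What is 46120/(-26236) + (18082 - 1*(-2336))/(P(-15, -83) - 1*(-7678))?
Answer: 6973847/8730029 ≈ 0.79883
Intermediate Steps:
P(G, Q) = 83 + G² (P(G, Q) = G² + 83 = 83 + G²)
46120/(-26236) + (18082 - 1*(-2336))/(P(-15, -83) - 1*(-7678)) = 46120/(-26236) + (18082 - 1*(-2336))/((83 + (-15)²) - 1*(-7678)) = 46120*(-1/26236) + (18082 + 2336)/((83 + 225) + 7678) = -11530/6559 + 20418/(308 + 7678) = -11530/6559 + 20418/7986 = -11530/6559 + 20418*(1/7986) = -11530/6559 + 3403/1331 = 6973847/8730029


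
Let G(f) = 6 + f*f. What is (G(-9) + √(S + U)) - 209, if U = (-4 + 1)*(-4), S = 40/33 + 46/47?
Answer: -122 + √34137510/1551 ≈ -118.23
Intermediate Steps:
G(f) = 6 + f²
S = 3398/1551 (S = 40*(1/33) + 46*(1/47) = 40/33 + 46/47 = 3398/1551 ≈ 2.1908)
U = 12 (U = -3*(-4) = 12)
(G(-9) + √(S + U)) - 209 = ((6 + (-9)²) + √(3398/1551 + 12)) - 209 = ((6 + 81) + √(22010/1551)) - 209 = (87 + √34137510/1551) - 209 = -122 + √34137510/1551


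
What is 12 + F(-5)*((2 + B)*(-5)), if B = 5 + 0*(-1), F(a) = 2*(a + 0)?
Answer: 362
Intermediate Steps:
F(a) = 2*a
B = 5 (B = 5 + 0 = 5)
12 + F(-5)*((2 + B)*(-5)) = 12 + (2*(-5))*((2 + 5)*(-5)) = 12 - 70*(-5) = 12 - 10*(-35) = 12 + 350 = 362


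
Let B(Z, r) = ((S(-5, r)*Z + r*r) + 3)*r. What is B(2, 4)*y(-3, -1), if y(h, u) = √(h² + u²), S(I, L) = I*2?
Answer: -4*√10 ≈ -12.649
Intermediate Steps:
S(I, L) = 2*I
B(Z, r) = r*(3 + r² - 10*Z) (B(Z, r) = (((2*(-5))*Z + r*r) + 3)*r = ((-10*Z + r²) + 3)*r = ((r² - 10*Z) + 3)*r = (3 + r² - 10*Z)*r = r*(3 + r² - 10*Z))
B(2, 4)*y(-3, -1) = (4*(3 + 4² - 10*2))*√((-3)² + (-1)²) = (4*(3 + 16 - 20))*√(9 + 1) = (4*(-1))*√10 = -4*√10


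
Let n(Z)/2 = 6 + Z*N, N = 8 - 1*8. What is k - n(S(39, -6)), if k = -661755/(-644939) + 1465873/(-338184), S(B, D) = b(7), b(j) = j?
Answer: -3338900323139/218108050776 ≈ -15.308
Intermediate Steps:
N = 0 (N = 8 - 8 = 0)
S(B, D) = 7
k = -721603713827/218108050776 (k = -661755*(-1/644939) + 1465873*(-1/338184) = 661755/644939 - 1465873/338184 = -721603713827/218108050776 ≈ -3.3085)
n(Z) = 12 (n(Z) = 2*(6 + Z*0) = 2*(6 + 0) = 2*6 = 12)
k - n(S(39, -6)) = -721603713827/218108050776 - 1*12 = -721603713827/218108050776 - 12 = -3338900323139/218108050776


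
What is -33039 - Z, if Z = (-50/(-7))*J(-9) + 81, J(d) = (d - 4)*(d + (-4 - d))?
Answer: -234440/7 ≈ -33491.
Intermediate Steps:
J(d) = 16 - 4*d (J(d) = (-4 + d)*(-4) = 16 - 4*d)
Z = 3167/7 (Z = (-50/(-7))*(16 - 4*(-9)) + 81 = (-50*(-⅐))*(16 + 36) + 81 = (50/7)*52 + 81 = 2600/7 + 81 = 3167/7 ≈ 452.43)
-33039 - Z = -33039 - 1*3167/7 = -33039 - 3167/7 = -234440/7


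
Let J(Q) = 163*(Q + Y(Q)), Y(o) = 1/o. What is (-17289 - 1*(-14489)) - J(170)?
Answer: -5186863/170 ≈ -30511.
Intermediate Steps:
J(Q) = 163*Q + 163/Q (J(Q) = 163*(Q + 1/Q) = 163*Q + 163/Q)
(-17289 - 1*(-14489)) - J(170) = (-17289 - 1*(-14489)) - (163*170 + 163/170) = (-17289 + 14489) - (27710 + 163*(1/170)) = -2800 - (27710 + 163/170) = -2800 - 1*4710863/170 = -2800 - 4710863/170 = -5186863/170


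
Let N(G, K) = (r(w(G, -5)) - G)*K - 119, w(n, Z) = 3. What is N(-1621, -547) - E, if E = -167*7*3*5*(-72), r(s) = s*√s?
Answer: -2149326 - 1641*√3 ≈ -2.1522e+6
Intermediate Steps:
r(s) = s^(3/2)
E = 1262520 (E = -3507*5*(-72) = -167*105*(-72) = -17535*(-72) = 1262520)
N(G, K) = -119 + K*(-G + 3*√3) (N(G, K) = (3^(3/2) - G)*K - 119 = (3*√3 - G)*K - 119 = (-G + 3*√3)*K - 119 = K*(-G + 3*√3) - 119 = -119 + K*(-G + 3*√3))
N(-1621, -547) - E = (-119 - 1*(-1621)*(-547) + 3*(-547)*√3) - 1*1262520 = (-119 - 886687 - 1641*√3) - 1262520 = (-886806 - 1641*√3) - 1262520 = -2149326 - 1641*√3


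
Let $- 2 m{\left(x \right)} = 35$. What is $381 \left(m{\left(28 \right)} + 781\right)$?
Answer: $\frac{581787}{2} \approx 2.9089 \cdot 10^{5}$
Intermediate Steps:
$m{\left(x \right)} = - \frac{35}{2}$ ($m{\left(x \right)} = \left(- \frac{1}{2}\right) 35 = - \frac{35}{2}$)
$381 \left(m{\left(28 \right)} + 781\right) = 381 \left(- \frac{35}{2} + 781\right) = 381 \cdot \frac{1527}{2} = \frac{581787}{2}$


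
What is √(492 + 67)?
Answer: √559 ≈ 23.643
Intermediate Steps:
√(492 + 67) = √559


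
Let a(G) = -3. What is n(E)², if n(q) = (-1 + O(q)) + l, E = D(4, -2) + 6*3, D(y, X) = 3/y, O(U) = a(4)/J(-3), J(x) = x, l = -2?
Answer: 4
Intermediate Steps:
O(U) = 1 (O(U) = -3/(-3) = -3*(-⅓) = 1)
E = 75/4 (E = 3/4 + 6*3 = 3*(¼) + 18 = ¾ + 18 = 75/4 ≈ 18.750)
n(q) = -2 (n(q) = (-1 + 1) - 2 = 0 - 2 = -2)
n(E)² = (-2)² = 4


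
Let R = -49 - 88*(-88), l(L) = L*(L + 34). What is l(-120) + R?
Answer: 18015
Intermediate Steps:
l(L) = L*(34 + L)
R = 7695 (R = -49 + 7744 = 7695)
l(-120) + R = -120*(34 - 120) + 7695 = -120*(-86) + 7695 = 10320 + 7695 = 18015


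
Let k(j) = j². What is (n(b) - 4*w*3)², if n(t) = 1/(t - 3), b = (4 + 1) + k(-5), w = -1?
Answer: 105625/729 ≈ 144.89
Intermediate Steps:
b = 30 (b = (4 + 1) + (-5)² = 5 + 25 = 30)
n(t) = 1/(-3 + t)
(n(b) - 4*w*3)² = (1/(-3 + 30) - 4*(-1)*3)² = (1/27 + 4*3)² = (1/27 + 12)² = (325/27)² = 105625/729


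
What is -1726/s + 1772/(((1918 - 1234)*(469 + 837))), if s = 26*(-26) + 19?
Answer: 4762367/1811422 ≈ 2.6291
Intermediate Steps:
s = -657 (s = -676 + 19 = -657)
-1726/s + 1772/(((1918 - 1234)*(469 + 837))) = -1726/(-657) + 1772/(((1918 - 1234)*(469 + 837))) = -1726*(-1/657) + 1772/((684*1306)) = 1726/657 + 1772/893304 = 1726/657 + 1772*(1/893304) = 1726/657 + 443/223326 = 4762367/1811422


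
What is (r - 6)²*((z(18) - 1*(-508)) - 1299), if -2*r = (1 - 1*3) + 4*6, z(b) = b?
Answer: -223397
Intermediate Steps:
r = -11 (r = -((1 - 1*3) + 4*6)/2 = -((1 - 3) + 24)/2 = -(-2 + 24)/2 = -½*22 = -11)
(r - 6)²*((z(18) - 1*(-508)) - 1299) = (-11 - 6)²*((18 - 1*(-508)) - 1299) = (-17)²*((18 + 508) - 1299) = 289*(526 - 1299) = 289*(-773) = -223397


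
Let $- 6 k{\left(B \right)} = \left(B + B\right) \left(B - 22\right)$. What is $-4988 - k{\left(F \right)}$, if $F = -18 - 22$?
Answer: $- \frac{12484}{3} \approx -4161.3$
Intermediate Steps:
$F = -40$
$k{\left(B \right)} = - \frac{B \left(-22 + B\right)}{3}$ ($k{\left(B \right)} = - \frac{\left(B + B\right) \left(B - 22\right)}{6} = - \frac{2 B \left(-22 + B\right)}{6} = - \frac{B \left(-22 + B\right)}{3}$)
$-4988 - k{\left(F \right)} = -4988 - \frac{1}{3} \left(-40\right) \left(22 - -40\right) = -4988 - \frac{1}{3} \left(-40\right) \left(22 + 40\right) = -4988 - \frac{1}{3} \left(-40\right) 62 = -4988 - - \frac{2480}{3} = -4988 + \frac{2480}{3} = - \frac{12484}{3}$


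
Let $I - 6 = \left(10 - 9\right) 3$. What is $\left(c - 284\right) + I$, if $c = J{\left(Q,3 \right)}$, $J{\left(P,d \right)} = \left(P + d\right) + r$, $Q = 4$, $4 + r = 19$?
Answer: $-253$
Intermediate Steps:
$r = 15$ ($r = -4 + 19 = 15$)
$J{\left(P,d \right)} = 15 + P + d$ ($J{\left(P,d \right)} = \left(P + d\right) + 15 = 15 + P + d$)
$c = 22$ ($c = 15 + 4 + 3 = 22$)
$I = 9$ ($I = 6 + \left(10 - 9\right) 3 = 6 + 1 \cdot 3 = 6 + 3 = 9$)
$\left(c - 284\right) + I = \left(22 - 284\right) + 9 = -262 + 9 = -253$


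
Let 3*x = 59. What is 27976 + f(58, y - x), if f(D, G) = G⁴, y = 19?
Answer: 2266072/81 ≈ 27976.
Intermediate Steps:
x = 59/3 (x = (⅓)*59 = 59/3 ≈ 19.667)
27976 + f(58, y - x) = 27976 + (19 - 1*59/3)⁴ = 27976 + (19 - 59/3)⁴ = 27976 + (-⅔)⁴ = 27976 + 16/81 = 2266072/81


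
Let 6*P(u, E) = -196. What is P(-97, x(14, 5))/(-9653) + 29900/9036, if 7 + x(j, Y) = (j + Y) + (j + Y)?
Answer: 1474081/445023 ≈ 3.3124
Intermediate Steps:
x(j, Y) = -7 + 2*Y + 2*j (x(j, Y) = -7 + ((j + Y) + (j + Y)) = -7 + ((Y + j) + (Y + j)) = -7 + (2*Y + 2*j) = -7 + 2*Y + 2*j)
P(u, E) = -98/3 (P(u, E) = (⅙)*(-196) = -98/3)
P(-97, x(14, 5))/(-9653) + 29900/9036 = -98/3/(-9653) + 29900/9036 = -98/3*(-1/9653) + 29900*(1/9036) = 2/591 + 7475/2259 = 1474081/445023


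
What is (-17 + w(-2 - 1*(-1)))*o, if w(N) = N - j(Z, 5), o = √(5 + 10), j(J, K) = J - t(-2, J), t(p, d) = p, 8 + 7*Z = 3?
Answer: -135*√15/7 ≈ -74.693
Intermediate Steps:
Z = -5/7 (Z = -8/7 + (⅐)*3 = -8/7 + 3/7 = -5/7 ≈ -0.71429)
j(J, K) = 2 + J (j(J, K) = J - 1*(-2) = J + 2 = 2 + J)
o = √15 ≈ 3.8730
w(N) = -9/7 + N (w(N) = N - (2 - 5/7) = N - 1*9/7 = N - 9/7 = -9/7 + N)
(-17 + w(-2 - 1*(-1)))*o = (-17 + (-9/7 + (-2 - 1*(-1))))*√15 = (-17 + (-9/7 + (-2 + 1)))*√15 = (-17 + (-9/7 - 1))*√15 = (-17 - 16/7)*√15 = -135*√15/7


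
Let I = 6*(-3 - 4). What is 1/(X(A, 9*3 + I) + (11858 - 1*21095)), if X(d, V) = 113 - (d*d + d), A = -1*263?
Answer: -1/78030 ≈ -1.2816e-5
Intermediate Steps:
A = -263
I = -42 (I = 6*(-7) = -42)
X(d, V) = 113 - d - d² (X(d, V) = 113 - (d² + d) = 113 - (d + d²) = 113 + (-d - d²) = 113 - d - d²)
1/(X(A, 9*3 + I) + (11858 - 1*21095)) = 1/((113 - 1*(-263) - 1*(-263)²) + (11858 - 1*21095)) = 1/((113 + 263 - 1*69169) + (11858 - 21095)) = 1/((113 + 263 - 69169) - 9237) = 1/(-68793 - 9237) = 1/(-78030) = -1/78030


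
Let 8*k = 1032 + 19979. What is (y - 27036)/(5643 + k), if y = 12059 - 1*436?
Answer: -123304/66155 ≈ -1.8639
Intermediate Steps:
k = 21011/8 (k = (1032 + 19979)/8 = (⅛)*21011 = 21011/8 ≈ 2626.4)
y = 11623 (y = 12059 - 436 = 11623)
(y - 27036)/(5643 + k) = (11623 - 27036)/(5643 + 21011/8) = -15413/66155/8 = -15413*8/66155 = -123304/66155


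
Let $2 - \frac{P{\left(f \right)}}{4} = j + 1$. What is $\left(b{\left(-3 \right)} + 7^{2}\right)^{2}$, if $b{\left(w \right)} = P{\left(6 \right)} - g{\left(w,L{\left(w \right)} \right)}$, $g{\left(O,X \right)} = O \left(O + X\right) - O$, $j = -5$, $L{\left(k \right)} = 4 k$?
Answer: $625$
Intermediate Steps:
$g{\left(O,X \right)} = - O + O \left(O + X\right)$
$P{\left(f \right)} = 24$ ($P{\left(f \right)} = 8 - 4 \left(-5 + 1\right) = 8 - -16 = 8 + 16 = 24$)
$b{\left(w \right)} = 24 - w \left(-1 + 5 w\right)$ ($b{\left(w \right)} = 24 - w \left(-1 + w + 4 w\right) = 24 - w \left(-1 + 5 w\right)$)
$\left(b{\left(-3 \right)} + 7^{2}\right)^{2} = \left(\left(24 - - 3 \left(-1 + 5 \left(-3\right)\right)\right) + 7^{2}\right)^{2} = \left(\left(24 - - 3 \left(-1 - 15\right)\right) + 49\right)^{2} = \left(\left(24 - \left(-3\right) \left(-16\right)\right) + 49\right)^{2} = \left(\left(24 - 48\right) + 49\right)^{2} = \left(-24 + 49\right)^{2} = 25^{2} = 625$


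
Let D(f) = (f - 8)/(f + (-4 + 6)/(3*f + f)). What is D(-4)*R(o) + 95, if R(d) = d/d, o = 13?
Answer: 1077/11 ≈ 97.909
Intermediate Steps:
R(d) = 1
D(f) = (-8 + f)/(f + 1/(2*f)) (D(f) = (-8 + f)/(f + 2/((4*f))) = (-8 + f)/(f + 2*(1/(4*f))) = (-8 + f)/(f + 1/(2*f)))
D(-4)*R(o) + 95 = (2*(-4)*(-8 - 4)/(1 + 2*(-4)²))*1 + 95 = (2*(-4)*(-12)/(1 + 2*16))*1 + 95 = (2*(-4)*(-12)/(1 + 32))*1 + 95 = (2*(-4)*(-12)/33)*1 + 95 = (2*(-4)*(1/33)*(-12))*1 + 95 = (32/11)*1 + 95 = 32/11 + 95 = 1077/11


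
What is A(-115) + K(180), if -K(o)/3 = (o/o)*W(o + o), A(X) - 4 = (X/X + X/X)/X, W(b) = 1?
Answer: 113/115 ≈ 0.98261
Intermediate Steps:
A(X) = 4 + 2/X (A(X) = 4 + (X/X + X/X)/X = 4 + (1 + 1)/X = 4 + 2/X)
K(o) = -3 (K(o) = -3*o/o = -3)
A(-115) + K(180) = (4 + 2/(-115)) - 3 = (4 + 2*(-1/115)) - 3 = (4 - 2/115) - 3 = 458/115 - 3 = 113/115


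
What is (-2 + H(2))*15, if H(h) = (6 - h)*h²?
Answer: 210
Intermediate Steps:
H(h) = h²*(6 - h)
(-2 + H(2))*15 = (-2 + 2²*(6 - 1*2))*15 = (-2 + 4*(6 - 2))*15 = (-2 + 4*4)*15 = (-2 + 16)*15 = 14*15 = 210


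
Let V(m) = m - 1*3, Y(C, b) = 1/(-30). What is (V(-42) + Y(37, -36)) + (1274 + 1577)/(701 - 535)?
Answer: -34684/1245 ≈ -27.859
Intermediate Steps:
Y(C, b) = -1/30
V(m) = -3 + m (V(m) = m - 3 = -3 + m)
(V(-42) + Y(37, -36)) + (1274 + 1577)/(701 - 535) = ((-3 - 42) - 1/30) + (1274 + 1577)/(701 - 535) = (-45 - 1/30) + 2851/166 = -1351/30 + 2851*(1/166) = -1351/30 + 2851/166 = -34684/1245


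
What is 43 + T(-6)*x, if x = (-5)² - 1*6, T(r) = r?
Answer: -71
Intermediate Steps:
x = 19 (x = 25 - 6 = 19)
43 + T(-6)*x = 43 - 6*19 = 43 - 114 = -71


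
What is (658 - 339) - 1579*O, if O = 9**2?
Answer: -127580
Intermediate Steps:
O = 81
(658 - 339) - 1579*O = (658 - 339) - 1579*81 = 319 - 127899 = -127580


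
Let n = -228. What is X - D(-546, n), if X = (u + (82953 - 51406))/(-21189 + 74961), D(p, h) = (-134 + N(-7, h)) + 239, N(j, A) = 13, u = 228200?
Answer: -6085349/53772 ≈ -113.17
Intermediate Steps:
D(p, h) = 118 (D(p, h) = (-134 + 13) + 239 = -121 + 239 = 118)
X = 259747/53772 (X = (228200 + (82953 - 51406))/(-21189 + 74961) = (228200 + 31547)/53772 = 259747*(1/53772) = 259747/53772 ≈ 4.8305)
X - D(-546, n) = 259747/53772 - 1*118 = 259747/53772 - 118 = -6085349/53772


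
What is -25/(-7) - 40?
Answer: -255/7 ≈ -36.429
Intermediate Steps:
-25/(-7) - 40 = -⅐*(-25) - 40 = 25/7 - 40 = -255/7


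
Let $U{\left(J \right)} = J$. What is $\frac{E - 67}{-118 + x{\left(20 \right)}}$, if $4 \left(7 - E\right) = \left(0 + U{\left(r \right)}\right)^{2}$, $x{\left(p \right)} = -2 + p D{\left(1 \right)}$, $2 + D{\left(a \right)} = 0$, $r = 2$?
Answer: $\frac{61}{160} \approx 0.38125$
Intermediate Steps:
$D{\left(a \right)} = -2$ ($D{\left(a \right)} = -2 + 0 = -2$)
$x{\left(p \right)} = -2 - 2 p$ ($x{\left(p \right)} = -2 + p \left(-2\right) = -2 - 2 p$)
$E = 6$ ($E = 7 - \frac{\left(0 + 2\right)^{2}}{4} = 7 - \frac{2^{2}}{4} = 7 - 1 = 6$)
$\frac{E - 67}{-118 + x{\left(20 \right)}} = \frac{6 - 67}{-118 - 42} = - \frac{61}{-118 - 42} = - \frac{61}{-160} = \left(-61\right) \left(- \frac{1}{160}\right) = \frac{61}{160}$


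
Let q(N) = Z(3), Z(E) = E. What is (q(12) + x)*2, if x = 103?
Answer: 212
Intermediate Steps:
q(N) = 3
(q(12) + x)*2 = (3 + 103)*2 = 106*2 = 212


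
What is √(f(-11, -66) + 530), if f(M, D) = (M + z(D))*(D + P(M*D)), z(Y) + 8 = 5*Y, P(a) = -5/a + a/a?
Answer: √101135010/66 ≈ 152.37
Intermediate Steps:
P(a) = 1 - 5/a (P(a) = -5/a + 1 = 1 - 5/a)
z(Y) = -8 + 5*Y
f(M, D) = (D + (-5 + D*M)/(D*M))*(-8 + M + 5*D) (f(M, D) = (M + (-8 + 5*D))*(D + (-5 + M*D)/((M*D))) = (-8 + M + 5*D)*(D + (-5 + D*M)/((D*M))) = (-8 + M + 5*D)*(D + (1/(D*M))*(-5 + D*M)) = (-8 + M + 5*D)*(D + (-5 + D*M)/(D*M)) = (D + (-5 + D*M)/(D*M))*(-8 + M + 5*D))
√(f(-11, -66) + 530) = √((-8 - 11 - 25/(-11) - 5/(-66) - 3*(-66) + 5*(-66)² - 66*(-11) + 40/(-66*(-11))) + 530) = √((-8 - 11 - 25*(-1/11) - 5*(-1/66) + 198 + 5*4356 + 726 + 40*(-1/66)*(-1/11)) + 530) = √((-8 - 11 + 25/11 + 5/66 + 198 + 21780 + 726 + 20/363) + 530) = √(16471055/726 + 530) = √(16855835/726) = √101135010/66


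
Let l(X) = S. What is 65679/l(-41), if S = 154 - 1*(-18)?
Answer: 65679/172 ≈ 381.85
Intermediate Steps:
S = 172 (S = 154 + 18 = 172)
l(X) = 172
65679/l(-41) = 65679/172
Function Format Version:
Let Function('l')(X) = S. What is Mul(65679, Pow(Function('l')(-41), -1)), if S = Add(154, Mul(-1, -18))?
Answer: Rational(65679, 172) ≈ 381.85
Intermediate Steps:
S = 172 (S = Add(154, 18) = 172)
Function('l')(X) = 172
Mul(65679, Pow(Function('l')(-41), -1)) = Mul(65679, Pow(172, -1)) = Mul(65679, Rational(1, 172)) = Rational(65679, 172)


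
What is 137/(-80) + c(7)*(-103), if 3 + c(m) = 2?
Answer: 8103/80 ≈ 101.29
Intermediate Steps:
c(m) = -1 (c(m) = -3 + 2 = -1)
137/(-80) + c(7)*(-103) = 137/(-80) - 1*(-103) = 137*(-1/80) + 103 = -137/80 + 103 = 8103/80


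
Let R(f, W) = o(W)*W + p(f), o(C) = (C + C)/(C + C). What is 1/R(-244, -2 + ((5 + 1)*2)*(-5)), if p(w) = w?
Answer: -1/306 ≈ -0.0032680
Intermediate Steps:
o(C) = 1 (o(C) = (2*C)/((2*C)) = (2*C)*(1/(2*C)) = 1)
R(f, W) = W + f (R(f, W) = 1*W + f = W + f)
1/R(-244, -2 + ((5 + 1)*2)*(-5)) = 1/((-2 + ((5 + 1)*2)*(-5)) - 244) = 1/((-2 + (6*2)*(-5)) - 244) = 1/((-2 + 12*(-5)) - 244) = 1/((-2 - 60) - 244) = 1/(-62 - 244) = 1/(-306) = -1/306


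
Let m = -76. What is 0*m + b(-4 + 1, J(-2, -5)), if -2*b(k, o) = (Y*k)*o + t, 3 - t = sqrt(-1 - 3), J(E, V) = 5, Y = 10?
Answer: 147/2 + I ≈ 73.5 + 1.0*I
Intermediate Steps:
t = 3 - 2*I (t = 3 - sqrt(-1 - 3) = 3 - sqrt(-4) = 3 - 2*I ≈ 3.0 - 2.0*I)
b(k, o) = -3/2 + I - 5*k*o (b(k, o) = -((10*k)*o + (3 - 2*I))/2 = -(10*k*o + (3 - 2*I))/2 = -(3 - 2*I + 10*k*o)/2 = -3/2 + I - 5*k*o)
0*m + b(-4 + 1, J(-2, -5)) = 0*(-76) + (-3/2 + I - 5*(-4 + 1)*5) = 0 + (-3/2 + I - 5*(-3)*5) = 0 + (-3/2 + I + 75) = 0 + (147/2 + I) = 147/2 + I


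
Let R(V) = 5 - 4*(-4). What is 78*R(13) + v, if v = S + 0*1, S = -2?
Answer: 1636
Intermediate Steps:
v = -2 (v = -2 + 0*1 = -2 + 0 = -2)
R(V) = 21 (R(V) = 5 + 16 = 21)
78*R(13) + v = 78*21 - 2 = 1638 - 2 = 1636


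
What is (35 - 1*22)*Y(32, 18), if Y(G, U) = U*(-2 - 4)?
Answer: -1404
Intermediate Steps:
Y(G, U) = -6*U (Y(G, U) = U*(-6) = -6*U)
(35 - 1*22)*Y(32, 18) = (35 - 1*22)*(-6*18) = (35 - 22)*(-108) = 13*(-108) = -1404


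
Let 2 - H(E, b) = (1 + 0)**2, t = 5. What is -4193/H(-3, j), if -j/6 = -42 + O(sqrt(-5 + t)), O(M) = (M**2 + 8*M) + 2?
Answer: -4193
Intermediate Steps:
O(M) = 2 + M**2 + 8*M
j = 240 (j = -6*(-42 + (2 + (sqrt(-5 + 5))**2 + 8*sqrt(-5 + 5))) = -6*(-42 + (2 + (sqrt(0))**2 + 8*sqrt(0))) = -6*(-42 + (2 + 0**2 + 8*0)) = -6*(-42 + (2 + 0 + 0)) = -6*(-42 + 2) = -6*(-40) = 240)
H(E, b) = 1 (H(E, b) = 2 - (1 + 0)**2 = 2 - 1*1**2 = 2 - 1*1 = 2 - 1 = 1)
-4193/H(-3, j) = -4193/1 = -4193*1 = -4193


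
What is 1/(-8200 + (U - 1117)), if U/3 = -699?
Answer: -1/11414 ≈ -8.7612e-5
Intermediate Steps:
U = -2097 (U = 3*(-699) = -2097)
1/(-8200 + (U - 1117)) = 1/(-8200 + (-2097 - 1117)) = 1/(-8200 - 3214) = 1/(-11414) = -1/11414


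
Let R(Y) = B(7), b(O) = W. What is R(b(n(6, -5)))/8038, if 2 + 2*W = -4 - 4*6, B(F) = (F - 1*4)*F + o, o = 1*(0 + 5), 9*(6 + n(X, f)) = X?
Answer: 13/4019 ≈ 0.0032346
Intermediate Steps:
n(X, f) = -6 + X/9
o = 5 (o = 1*5 = 5)
B(F) = 5 + F*(-4 + F) (B(F) = (F - 1*4)*F + 5 = (F - 4)*F + 5 = (-4 + F)*F + 5 = F*(-4 + F) + 5 = 5 + F*(-4 + F))
W = -15 (W = -1 + (-4 - 4*6)/2 = -1 + (-4 - 24)/2 = -1 + (½)*(-28) = -1 - 14 = -15)
b(O) = -15
R(Y) = 26 (R(Y) = 5 + 7² - 4*7 = 5 + 49 - 28 = 26)
R(b(n(6, -5)))/8038 = 26/8038 = 26*(1/8038) = 13/4019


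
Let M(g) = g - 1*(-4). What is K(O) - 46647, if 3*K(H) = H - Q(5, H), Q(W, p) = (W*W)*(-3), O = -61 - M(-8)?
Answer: -46641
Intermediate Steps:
M(g) = 4 + g (M(g) = g + 4 = 4 + g)
O = -57 (O = -61 - (4 - 8) = -61 - 1*(-4) = -61 + 4 = -57)
Q(W, p) = -3*W**2 (Q(W, p) = W**2*(-3) = -3*W**2)
K(H) = 25 + H/3 (K(H) = (H - (-3)*5**2)/3 = (H - (-3)*25)/3 = (H - 1*(-75))/3 = (H + 75)/3 = (75 + H)/3 = 25 + H/3)
K(O) - 46647 = (25 + (1/3)*(-57)) - 46647 = (25 - 19) - 46647 = 6 - 46647 = -46641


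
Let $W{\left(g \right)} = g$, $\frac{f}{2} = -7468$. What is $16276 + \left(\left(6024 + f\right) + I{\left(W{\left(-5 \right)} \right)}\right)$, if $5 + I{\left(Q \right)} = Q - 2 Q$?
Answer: $7364$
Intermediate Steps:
$f = -14936$ ($f = 2 \left(-7468\right) = -14936$)
$I{\left(Q \right)} = -5 - Q$ ($I{\left(Q \right)} = -5 + \left(Q - 2 Q\right) = -5 - Q$)
$16276 + \left(\left(6024 + f\right) + I{\left(W{\left(-5 \right)} \right)}\right) = 16276 + \left(\left(6024 - 14936\right) - 0\right) = 16276 + \left(-8912 + \left(-5 + 5\right)\right) = 16276 + \left(-8912 + 0\right) = 16276 - 8912 = 7364$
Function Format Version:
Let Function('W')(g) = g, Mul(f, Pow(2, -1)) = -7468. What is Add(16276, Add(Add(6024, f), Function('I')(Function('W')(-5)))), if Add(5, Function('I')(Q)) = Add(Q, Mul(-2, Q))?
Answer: 7364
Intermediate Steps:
f = -14936 (f = Mul(2, -7468) = -14936)
Function('I')(Q) = Add(-5, Mul(-1, Q)) (Function('I')(Q) = Add(-5, Add(Q, Mul(-2, Q))) = Add(-5, Mul(-1, Q)))
Add(16276, Add(Add(6024, f), Function('I')(Function('W')(-5)))) = Add(16276, Add(Add(6024, -14936), Add(-5, Mul(-1, -5)))) = Add(16276, Add(-8912, Add(-5, 5))) = Add(16276, Add(-8912, 0)) = Add(16276, -8912) = 7364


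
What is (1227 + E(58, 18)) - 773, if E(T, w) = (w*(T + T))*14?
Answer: 29686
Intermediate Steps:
E(T, w) = 28*T*w (E(T, w) = (w*(2*T))*14 = (2*T*w)*14 = 28*T*w)
(1227 + E(58, 18)) - 773 = (1227 + 28*58*18) - 773 = (1227 + 29232) - 773 = 30459 - 773 = 29686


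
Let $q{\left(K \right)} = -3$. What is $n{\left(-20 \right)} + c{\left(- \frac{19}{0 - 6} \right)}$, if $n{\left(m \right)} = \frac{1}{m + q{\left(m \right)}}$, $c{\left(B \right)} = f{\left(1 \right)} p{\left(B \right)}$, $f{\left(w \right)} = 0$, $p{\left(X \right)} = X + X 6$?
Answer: $- \frac{1}{23} \approx -0.043478$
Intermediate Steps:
$p{\left(X \right)} = 7 X$ ($p{\left(X \right)} = X + 6 X = 7 X$)
$c{\left(B \right)} = 0$ ($c{\left(B \right)} = 0 \cdot 7 B = 0$)
$n{\left(m \right)} = \frac{1}{-3 + m}$ ($n{\left(m \right)} = \frac{1}{m - 3} = \frac{1}{-3 + m}$)
$n{\left(-20 \right)} + c{\left(- \frac{19}{0 - 6} \right)} = \frac{1}{-3 - 20} + 0 = \frac{1}{-23} + 0 = - \frac{1}{23} + 0 = - \frac{1}{23}$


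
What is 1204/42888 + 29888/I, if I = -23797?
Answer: -313296239/255151434 ≈ -1.2279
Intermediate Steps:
1204/42888 + 29888/I = 1204/42888 + 29888/(-23797) = 1204*(1/42888) + 29888*(-1/23797) = 301/10722 - 29888/23797 = -313296239/255151434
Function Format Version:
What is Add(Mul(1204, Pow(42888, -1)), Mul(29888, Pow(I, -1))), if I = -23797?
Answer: Rational(-313296239, 255151434) ≈ -1.2279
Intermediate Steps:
Add(Mul(1204, Pow(42888, -1)), Mul(29888, Pow(I, -1))) = Add(Mul(1204, Pow(42888, -1)), Mul(29888, Pow(-23797, -1))) = Add(Mul(1204, Rational(1, 42888)), Mul(29888, Rational(-1, 23797))) = Add(Rational(301, 10722), Rational(-29888, 23797)) = Rational(-313296239, 255151434)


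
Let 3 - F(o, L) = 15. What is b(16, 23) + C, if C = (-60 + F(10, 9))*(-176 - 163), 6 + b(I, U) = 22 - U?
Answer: 24401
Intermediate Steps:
b(I, U) = 16 - U (b(I, U) = -6 + (22 - U) = 16 - U)
F(o, L) = -12 (F(o, L) = 3 - 1*15 = 3 - 15 = -12)
C = 24408 (C = (-60 - 12)*(-176 - 163) = -72*(-339) = 24408)
b(16, 23) + C = (16 - 1*23) + 24408 = (16 - 23) + 24408 = -7 + 24408 = 24401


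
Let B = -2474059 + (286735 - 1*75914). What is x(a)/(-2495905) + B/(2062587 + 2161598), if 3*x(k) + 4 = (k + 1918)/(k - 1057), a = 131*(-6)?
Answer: -6246465756769414/11658631262549565 ≈ -0.53578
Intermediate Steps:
a = -786
B = -2263238 (B = -2474059 + (286735 - 75914) = -2474059 + 210821 = -2263238)
x(k) = -4/3 + (1918 + k)/(3*(-1057 + k)) (x(k) = -4/3 + ((k + 1918)/(k - 1057))/3 = -4/3 + ((1918 + k)/(-1057 + k))/3 = -4/3 + (1918 + k)/(3*(-1057 + k)))
x(a)/(-2495905) + B/(2062587 + 2161598) = ((6146/3 - 1*(-786))/(-1057 - 786))/(-2495905) - 2263238/(2062587 + 2161598) = ((6146/3 + 786)/(-1843))*(-1/2495905) - 2263238/4224185 = -1/1843*8504/3*(-1/2495905) - 2263238*1/4224185 = -8504/5529*(-1/2495905) - 2263238/4224185 = 8504/13799858745 - 2263238/4224185 = -6246465756769414/11658631262549565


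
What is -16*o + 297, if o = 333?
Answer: -5031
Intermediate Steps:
-16*o + 297 = -16*333 + 297 = -5328 + 297 = -5031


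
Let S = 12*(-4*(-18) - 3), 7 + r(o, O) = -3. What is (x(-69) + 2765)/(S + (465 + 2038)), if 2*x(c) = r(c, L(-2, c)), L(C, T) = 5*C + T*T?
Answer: 2760/3331 ≈ 0.82858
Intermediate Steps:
L(C, T) = T² + 5*C (L(C, T) = 5*C + T² = T² + 5*C)
r(o, O) = -10 (r(o, O) = -7 - 3 = -10)
S = 828 (S = 12*(72 - 3) = 12*69 = 828)
x(c) = -5 (x(c) = (½)*(-10) = -5)
(x(-69) + 2765)/(S + (465 + 2038)) = (-5 + 2765)/(828 + (465 + 2038)) = 2760/(828 + 2503) = 2760/3331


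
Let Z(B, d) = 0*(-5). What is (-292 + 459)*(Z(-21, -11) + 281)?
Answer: 46927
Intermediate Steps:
Z(B, d) = 0
(-292 + 459)*(Z(-21, -11) + 281) = (-292 + 459)*(0 + 281) = 167*281 = 46927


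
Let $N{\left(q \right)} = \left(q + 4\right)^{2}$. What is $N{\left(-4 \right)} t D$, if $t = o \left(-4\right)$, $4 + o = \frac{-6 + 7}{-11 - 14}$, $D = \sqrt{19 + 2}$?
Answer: $0$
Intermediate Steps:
$D = \sqrt{21} \approx 4.5826$
$o = - \frac{101}{25}$ ($o = -4 + \frac{-6 + 7}{-11 - 14} = -4 + 1 \frac{1}{-25} = -4 + 1 \left(- \frac{1}{25}\right) = -4 - \frac{1}{25} = - \frac{101}{25} \approx -4.04$)
$N{\left(q \right)} = \left(4 + q\right)^{2}$
$t = \frac{404}{25}$ ($t = \left(- \frac{101}{25}\right) \left(-4\right) = \frac{404}{25} \approx 16.16$)
$N{\left(-4 \right)} t D = \left(4 - 4\right)^{2} \cdot \frac{404}{25} \sqrt{21} = 0^{2} \cdot \frac{404}{25} \sqrt{21} = 0 \cdot \frac{404}{25} \sqrt{21} = 0 \sqrt{21} = 0$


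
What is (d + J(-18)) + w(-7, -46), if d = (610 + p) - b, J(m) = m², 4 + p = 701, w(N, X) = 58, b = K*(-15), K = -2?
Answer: 1659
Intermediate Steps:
b = 30 (b = -2*(-15) = 30)
p = 697 (p = -4 + 701 = 697)
d = 1277 (d = (610 + 697) - 1*30 = 1307 - 30 = 1277)
(d + J(-18)) + w(-7, -46) = (1277 + (-18)²) + 58 = (1277 + 324) + 58 = 1601 + 58 = 1659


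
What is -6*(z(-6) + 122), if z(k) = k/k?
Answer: -738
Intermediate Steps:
z(k) = 1
-6*(z(-6) + 122) = -6*(1 + 122) = -6*123 = -738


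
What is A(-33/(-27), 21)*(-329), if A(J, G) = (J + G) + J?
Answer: -69419/9 ≈ -7713.2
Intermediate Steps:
A(J, G) = G + 2*J (A(J, G) = (G + J) + J = G + 2*J)
A(-33/(-27), 21)*(-329) = (21 + 2*(-33/(-27)))*(-329) = (21 + 2*(-33*(-1/27)))*(-329) = (21 + 2*(11/9))*(-329) = (21 + 22/9)*(-329) = (211/9)*(-329) = -69419/9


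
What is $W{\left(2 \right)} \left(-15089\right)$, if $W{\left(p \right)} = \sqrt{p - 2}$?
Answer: $0$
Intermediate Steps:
$W{\left(p \right)} = \sqrt{-2 + p}$
$W{\left(2 \right)} \left(-15089\right) = \sqrt{-2 + 2} \left(-15089\right) = \sqrt{0} \left(-15089\right) = 0 \left(-15089\right) = 0$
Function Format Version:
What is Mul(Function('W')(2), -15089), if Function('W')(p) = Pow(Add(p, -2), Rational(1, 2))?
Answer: 0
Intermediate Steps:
Function('W')(p) = Pow(Add(-2, p), Rational(1, 2))
Mul(Function('W')(2), -15089) = Mul(Pow(Add(-2, 2), Rational(1, 2)), -15089) = Mul(Pow(0, Rational(1, 2)), -15089) = Mul(0, -15089) = 0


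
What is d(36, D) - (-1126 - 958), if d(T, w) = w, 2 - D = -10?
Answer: 2096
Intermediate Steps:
D = 12 (D = 2 - 1*(-10) = 2 + 10 = 12)
d(36, D) - (-1126 - 958) = 12 - (-1126 - 958) = 12 - 1*(-2084) = 12 + 2084 = 2096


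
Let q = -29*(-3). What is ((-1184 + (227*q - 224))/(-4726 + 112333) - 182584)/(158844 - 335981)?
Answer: 19647298147/19061181159 ≈ 1.0307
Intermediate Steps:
q = 87
((-1184 + (227*q - 224))/(-4726 + 112333) - 182584)/(158844 - 335981) = ((-1184 + (227*87 - 224))/(-4726 + 112333) - 182584)/(158844 - 335981) = ((-1184 + (19749 - 224))/107607 - 182584)/(-177137) = ((-1184 + 19525)*(1/107607) - 182584)*(-1/177137) = (18341*(1/107607) - 182584)*(-1/177137) = (18341/107607 - 182584)*(-1/177137) = -19647298147/107607*(-1/177137) = 19647298147/19061181159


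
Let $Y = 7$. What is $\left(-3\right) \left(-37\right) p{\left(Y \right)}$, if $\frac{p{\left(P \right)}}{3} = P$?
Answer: $2331$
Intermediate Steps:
$p{\left(P \right)} = 3 P$
$\left(-3\right) \left(-37\right) p{\left(Y \right)} = \left(-3\right) \left(-37\right) 3 \cdot 7 = 111 \cdot 21 = 2331$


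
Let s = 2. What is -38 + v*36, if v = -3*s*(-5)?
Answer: 1042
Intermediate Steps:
v = 30 (v = -3*2*(-5) = -6*(-5) = 30)
-38 + v*36 = -38 + 30*36 = -38 + 1080 = 1042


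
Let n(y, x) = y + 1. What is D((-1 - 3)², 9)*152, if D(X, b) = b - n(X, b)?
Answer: -1216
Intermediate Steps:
n(y, x) = 1 + y
D(X, b) = -1 + b - X (D(X, b) = b - (1 + X) = b + (-1 - X) = -1 + b - X)
D((-1 - 3)², 9)*152 = (-1 + 9 - (-1 - 3)²)*152 = (-1 + 9 - 1*(-4)²)*152 = (-1 + 9 - 1*16)*152 = (-1 + 9 - 16)*152 = -8*152 = -1216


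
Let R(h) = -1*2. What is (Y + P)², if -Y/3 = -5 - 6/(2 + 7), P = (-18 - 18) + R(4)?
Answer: 441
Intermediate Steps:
R(h) = -2
P = -38 (P = (-18 - 18) - 2 = -36 - 2 = -38)
Y = 17 (Y = -3*(-5 - 6/(2 + 7)) = -3*(-5 - 6/9) = -3*(-5 - 6*⅑) = -3*(-5 - ⅔) = -3*(-17/3) = 17)
(Y + P)² = (17 - 38)² = (-21)² = 441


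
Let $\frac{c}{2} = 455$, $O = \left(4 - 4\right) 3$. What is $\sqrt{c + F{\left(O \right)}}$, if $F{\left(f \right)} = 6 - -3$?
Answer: $\sqrt{919} \approx 30.315$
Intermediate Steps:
$O = 0$ ($O = 0 \cdot 3 = 0$)
$F{\left(f \right)} = 9$ ($F{\left(f \right)} = 6 + 3 = 9$)
$c = 910$ ($c = 2 \cdot 455 = 910$)
$\sqrt{c + F{\left(O \right)}} = \sqrt{910 + 9} = \sqrt{919}$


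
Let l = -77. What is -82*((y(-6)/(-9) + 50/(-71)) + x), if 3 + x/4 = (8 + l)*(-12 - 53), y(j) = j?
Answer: -313129792/213 ≈ -1.4701e+6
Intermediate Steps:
x = 17928 (x = -12 + 4*((8 - 77)*(-12 - 53)) = -12 + 4*(-69*(-65)) = -12 + 4*4485 = -12 + 17940 = 17928)
-82*((y(-6)/(-9) + 50/(-71)) + x) = -82*((-6/(-9) + 50/(-71)) + 17928) = -82*((-6*(-⅑) + 50*(-1/71)) + 17928) = -82*((⅔ - 50/71) + 17928) = -82*(-8/213 + 17928) = -82*3818656/213 = -313129792/213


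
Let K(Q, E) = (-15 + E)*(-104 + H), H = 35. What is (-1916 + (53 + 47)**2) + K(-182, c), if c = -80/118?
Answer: 540781/59 ≈ 9165.8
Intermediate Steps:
c = -40/59 (c = -80*1/118 = -40/59 ≈ -0.67797)
K(Q, E) = 1035 - 69*E (K(Q, E) = (-15 + E)*(-104 + 35) = (-15 + E)*(-69) = 1035 - 69*E)
(-1916 + (53 + 47)**2) + K(-182, c) = (-1916 + (53 + 47)**2) + (1035 - 69*(-40/59)) = (-1916 + 100**2) + (1035 + 2760/59) = (-1916 + 10000) + 63825/59 = 8084 + 63825/59 = 540781/59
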